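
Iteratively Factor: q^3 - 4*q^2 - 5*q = (q + 1)*(q^2 - 5*q) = (q - 5)*(q + 1)*(q)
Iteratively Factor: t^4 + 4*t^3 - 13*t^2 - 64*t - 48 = (t + 1)*(t^3 + 3*t^2 - 16*t - 48) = (t - 4)*(t + 1)*(t^2 + 7*t + 12) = (t - 4)*(t + 1)*(t + 4)*(t + 3)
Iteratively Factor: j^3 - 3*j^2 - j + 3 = (j - 3)*(j^2 - 1) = (j - 3)*(j - 1)*(j + 1)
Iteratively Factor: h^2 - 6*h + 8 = (h - 4)*(h - 2)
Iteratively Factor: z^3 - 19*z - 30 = (z + 2)*(z^2 - 2*z - 15) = (z - 5)*(z + 2)*(z + 3)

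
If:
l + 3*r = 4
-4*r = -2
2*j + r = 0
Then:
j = -1/4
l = 5/2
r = 1/2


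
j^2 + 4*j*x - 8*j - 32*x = (j - 8)*(j + 4*x)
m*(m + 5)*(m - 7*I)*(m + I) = m^4 + 5*m^3 - 6*I*m^3 + 7*m^2 - 30*I*m^2 + 35*m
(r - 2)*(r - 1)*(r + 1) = r^3 - 2*r^2 - r + 2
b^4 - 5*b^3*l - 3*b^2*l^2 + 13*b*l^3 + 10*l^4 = (b - 5*l)*(b - 2*l)*(b + l)^2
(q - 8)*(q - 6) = q^2 - 14*q + 48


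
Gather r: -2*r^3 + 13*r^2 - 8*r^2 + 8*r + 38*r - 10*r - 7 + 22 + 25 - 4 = -2*r^3 + 5*r^2 + 36*r + 36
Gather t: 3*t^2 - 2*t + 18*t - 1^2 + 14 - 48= 3*t^2 + 16*t - 35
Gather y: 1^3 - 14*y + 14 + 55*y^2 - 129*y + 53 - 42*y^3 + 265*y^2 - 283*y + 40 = -42*y^3 + 320*y^2 - 426*y + 108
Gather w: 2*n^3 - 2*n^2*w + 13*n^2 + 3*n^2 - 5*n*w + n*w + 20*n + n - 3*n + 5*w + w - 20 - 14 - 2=2*n^3 + 16*n^2 + 18*n + w*(-2*n^2 - 4*n + 6) - 36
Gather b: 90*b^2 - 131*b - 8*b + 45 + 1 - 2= 90*b^2 - 139*b + 44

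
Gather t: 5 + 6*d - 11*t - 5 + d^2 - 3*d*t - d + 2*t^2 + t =d^2 + 5*d + 2*t^2 + t*(-3*d - 10)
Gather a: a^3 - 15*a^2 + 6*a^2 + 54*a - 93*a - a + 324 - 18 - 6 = a^3 - 9*a^2 - 40*a + 300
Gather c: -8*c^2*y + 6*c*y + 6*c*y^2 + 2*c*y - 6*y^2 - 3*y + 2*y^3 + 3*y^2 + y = -8*c^2*y + c*(6*y^2 + 8*y) + 2*y^3 - 3*y^2 - 2*y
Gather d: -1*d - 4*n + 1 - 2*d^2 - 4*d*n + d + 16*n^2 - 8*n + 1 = -2*d^2 - 4*d*n + 16*n^2 - 12*n + 2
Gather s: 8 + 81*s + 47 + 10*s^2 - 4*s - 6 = 10*s^2 + 77*s + 49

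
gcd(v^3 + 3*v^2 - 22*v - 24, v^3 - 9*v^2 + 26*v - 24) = v - 4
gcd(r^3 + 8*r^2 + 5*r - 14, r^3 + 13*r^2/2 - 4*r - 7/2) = r^2 + 6*r - 7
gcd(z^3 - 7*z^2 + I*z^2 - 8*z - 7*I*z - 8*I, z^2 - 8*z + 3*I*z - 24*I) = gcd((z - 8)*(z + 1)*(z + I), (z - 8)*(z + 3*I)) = z - 8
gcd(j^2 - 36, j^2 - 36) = j^2 - 36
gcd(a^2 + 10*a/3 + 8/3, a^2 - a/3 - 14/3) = a + 2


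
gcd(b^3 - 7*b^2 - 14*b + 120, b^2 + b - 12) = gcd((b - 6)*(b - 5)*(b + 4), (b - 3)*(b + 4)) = b + 4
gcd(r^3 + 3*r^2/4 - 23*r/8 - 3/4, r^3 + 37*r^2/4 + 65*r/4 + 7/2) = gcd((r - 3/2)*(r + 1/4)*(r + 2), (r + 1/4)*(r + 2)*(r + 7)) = r^2 + 9*r/4 + 1/2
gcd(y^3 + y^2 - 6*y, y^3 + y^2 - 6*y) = y^3 + y^2 - 6*y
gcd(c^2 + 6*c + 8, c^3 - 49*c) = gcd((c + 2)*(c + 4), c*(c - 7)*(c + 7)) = 1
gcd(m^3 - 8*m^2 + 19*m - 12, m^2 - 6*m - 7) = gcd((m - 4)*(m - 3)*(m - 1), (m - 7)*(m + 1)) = 1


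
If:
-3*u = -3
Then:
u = 1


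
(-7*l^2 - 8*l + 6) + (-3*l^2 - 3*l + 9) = -10*l^2 - 11*l + 15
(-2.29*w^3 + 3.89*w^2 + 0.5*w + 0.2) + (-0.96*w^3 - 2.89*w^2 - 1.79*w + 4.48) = -3.25*w^3 + 1.0*w^2 - 1.29*w + 4.68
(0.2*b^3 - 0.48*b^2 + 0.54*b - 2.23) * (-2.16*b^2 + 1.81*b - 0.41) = -0.432*b^5 + 1.3988*b^4 - 2.1172*b^3 + 5.991*b^2 - 4.2577*b + 0.9143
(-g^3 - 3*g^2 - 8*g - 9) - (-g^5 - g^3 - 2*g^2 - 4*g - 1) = g^5 - g^2 - 4*g - 8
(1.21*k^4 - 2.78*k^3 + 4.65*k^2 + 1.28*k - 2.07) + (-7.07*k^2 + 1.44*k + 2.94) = 1.21*k^4 - 2.78*k^3 - 2.42*k^2 + 2.72*k + 0.87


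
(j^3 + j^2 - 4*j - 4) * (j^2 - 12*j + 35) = j^5 - 11*j^4 + 19*j^3 + 79*j^2 - 92*j - 140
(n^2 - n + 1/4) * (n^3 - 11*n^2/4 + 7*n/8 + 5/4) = n^5 - 15*n^4/4 + 31*n^3/8 - 5*n^2/16 - 33*n/32 + 5/16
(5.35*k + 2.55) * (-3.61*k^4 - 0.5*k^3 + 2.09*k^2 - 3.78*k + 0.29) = -19.3135*k^5 - 11.8805*k^4 + 9.9065*k^3 - 14.8935*k^2 - 8.0875*k + 0.7395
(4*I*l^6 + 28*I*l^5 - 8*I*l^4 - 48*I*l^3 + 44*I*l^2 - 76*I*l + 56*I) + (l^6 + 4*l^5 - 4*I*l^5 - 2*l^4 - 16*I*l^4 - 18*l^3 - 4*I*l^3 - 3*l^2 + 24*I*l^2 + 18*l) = l^6 + 4*I*l^6 + 4*l^5 + 24*I*l^5 - 2*l^4 - 24*I*l^4 - 18*l^3 - 52*I*l^3 - 3*l^2 + 68*I*l^2 + 18*l - 76*I*l + 56*I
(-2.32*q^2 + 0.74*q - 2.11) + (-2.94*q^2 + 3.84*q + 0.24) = -5.26*q^2 + 4.58*q - 1.87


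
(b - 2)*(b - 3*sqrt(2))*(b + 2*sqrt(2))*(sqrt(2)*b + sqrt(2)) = sqrt(2)*b^4 - 2*b^3 - sqrt(2)*b^3 - 14*sqrt(2)*b^2 + 2*b^2 + 4*b + 12*sqrt(2)*b + 24*sqrt(2)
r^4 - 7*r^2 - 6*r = r*(r - 3)*(r + 1)*(r + 2)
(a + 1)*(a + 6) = a^2 + 7*a + 6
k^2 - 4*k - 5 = (k - 5)*(k + 1)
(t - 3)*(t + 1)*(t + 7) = t^3 + 5*t^2 - 17*t - 21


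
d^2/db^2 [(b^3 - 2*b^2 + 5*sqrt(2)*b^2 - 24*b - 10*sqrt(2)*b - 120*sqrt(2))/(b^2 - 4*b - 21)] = 2*(5*b^3 + 10*sqrt(2)*b^3 - 45*sqrt(2)*b^2 + 126*b^2 - 189*b + 810*sqrt(2)*b - 1395*sqrt(2) + 1134)/(b^6 - 12*b^5 - 15*b^4 + 440*b^3 + 315*b^2 - 5292*b - 9261)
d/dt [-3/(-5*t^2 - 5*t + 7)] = 15*(-2*t - 1)/(5*t^2 + 5*t - 7)^2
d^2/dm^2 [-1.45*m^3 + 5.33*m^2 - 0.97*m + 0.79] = 10.66 - 8.7*m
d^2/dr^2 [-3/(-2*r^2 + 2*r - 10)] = 3*(-r^2 + r + (2*r - 1)^2 - 5)/(r^2 - r + 5)^3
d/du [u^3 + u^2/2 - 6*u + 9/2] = 3*u^2 + u - 6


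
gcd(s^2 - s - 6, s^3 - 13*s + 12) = s - 3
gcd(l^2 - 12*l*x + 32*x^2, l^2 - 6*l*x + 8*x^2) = -l + 4*x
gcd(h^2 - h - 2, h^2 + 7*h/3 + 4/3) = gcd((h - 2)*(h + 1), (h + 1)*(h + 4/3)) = h + 1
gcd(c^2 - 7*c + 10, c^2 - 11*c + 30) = c - 5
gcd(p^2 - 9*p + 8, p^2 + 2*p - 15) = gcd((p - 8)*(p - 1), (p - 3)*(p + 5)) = 1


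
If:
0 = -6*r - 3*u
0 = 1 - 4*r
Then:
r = 1/4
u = -1/2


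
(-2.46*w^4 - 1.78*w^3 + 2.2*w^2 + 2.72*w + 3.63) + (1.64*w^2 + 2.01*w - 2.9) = -2.46*w^4 - 1.78*w^3 + 3.84*w^2 + 4.73*w + 0.73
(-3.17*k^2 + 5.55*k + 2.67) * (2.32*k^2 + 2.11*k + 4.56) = -7.3544*k^4 + 6.1873*k^3 + 3.4497*k^2 + 30.9417*k + 12.1752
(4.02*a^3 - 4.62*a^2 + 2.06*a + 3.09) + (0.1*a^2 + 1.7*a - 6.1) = 4.02*a^3 - 4.52*a^2 + 3.76*a - 3.01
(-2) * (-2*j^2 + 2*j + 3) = 4*j^2 - 4*j - 6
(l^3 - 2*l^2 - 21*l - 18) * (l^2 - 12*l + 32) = l^5 - 14*l^4 + 35*l^3 + 170*l^2 - 456*l - 576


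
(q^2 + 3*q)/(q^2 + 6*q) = (q + 3)/(q + 6)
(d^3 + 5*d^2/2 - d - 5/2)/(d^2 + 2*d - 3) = (2*d^2 + 7*d + 5)/(2*(d + 3))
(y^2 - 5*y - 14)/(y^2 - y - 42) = (y + 2)/(y + 6)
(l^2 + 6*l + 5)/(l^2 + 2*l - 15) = (l + 1)/(l - 3)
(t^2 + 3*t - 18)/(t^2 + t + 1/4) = 4*(t^2 + 3*t - 18)/(4*t^2 + 4*t + 1)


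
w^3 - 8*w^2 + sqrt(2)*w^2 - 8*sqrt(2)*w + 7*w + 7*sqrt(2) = (w - 7)*(w - 1)*(w + sqrt(2))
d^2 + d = d*(d + 1)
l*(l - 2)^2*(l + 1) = l^4 - 3*l^3 + 4*l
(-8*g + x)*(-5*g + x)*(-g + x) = -40*g^3 + 53*g^2*x - 14*g*x^2 + x^3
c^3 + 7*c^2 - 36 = (c - 2)*(c + 3)*(c + 6)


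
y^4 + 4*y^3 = y^3*(y + 4)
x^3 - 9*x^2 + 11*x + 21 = (x - 7)*(x - 3)*(x + 1)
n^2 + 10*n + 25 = (n + 5)^2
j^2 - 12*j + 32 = (j - 8)*(j - 4)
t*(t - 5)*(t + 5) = t^3 - 25*t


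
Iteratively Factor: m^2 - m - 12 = (m - 4)*(m + 3)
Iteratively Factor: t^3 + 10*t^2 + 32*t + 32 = (t + 4)*(t^2 + 6*t + 8) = (t + 2)*(t + 4)*(t + 4)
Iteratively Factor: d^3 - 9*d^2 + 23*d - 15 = (d - 5)*(d^2 - 4*d + 3) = (d - 5)*(d - 1)*(d - 3)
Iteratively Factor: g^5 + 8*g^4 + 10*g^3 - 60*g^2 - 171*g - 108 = (g + 4)*(g^4 + 4*g^3 - 6*g^2 - 36*g - 27) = (g + 3)*(g + 4)*(g^3 + g^2 - 9*g - 9) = (g + 1)*(g + 3)*(g + 4)*(g^2 - 9) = (g + 1)*(g + 3)^2*(g + 4)*(g - 3)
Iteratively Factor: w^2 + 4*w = (w)*(w + 4)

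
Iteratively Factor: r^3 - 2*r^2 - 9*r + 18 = (r - 2)*(r^2 - 9) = (r - 2)*(r + 3)*(r - 3)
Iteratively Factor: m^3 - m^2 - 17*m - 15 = (m + 1)*(m^2 - 2*m - 15) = (m + 1)*(m + 3)*(m - 5)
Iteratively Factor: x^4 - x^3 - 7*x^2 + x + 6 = (x + 2)*(x^3 - 3*x^2 - x + 3) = (x - 1)*(x + 2)*(x^2 - 2*x - 3) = (x - 3)*(x - 1)*(x + 2)*(x + 1)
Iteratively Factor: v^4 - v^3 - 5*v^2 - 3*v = (v - 3)*(v^3 + 2*v^2 + v) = (v - 3)*(v + 1)*(v^2 + v) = (v - 3)*(v + 1)^2*(v)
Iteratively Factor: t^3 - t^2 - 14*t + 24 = (t - 3)*(t^2 + 2*t - 8) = (t - 3)*(t - 2)*(t + 4)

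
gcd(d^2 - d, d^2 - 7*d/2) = d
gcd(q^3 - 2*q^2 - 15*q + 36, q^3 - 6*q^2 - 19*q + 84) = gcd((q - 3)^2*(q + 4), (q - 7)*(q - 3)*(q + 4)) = q^2 + q - 12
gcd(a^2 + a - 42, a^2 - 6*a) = a - 6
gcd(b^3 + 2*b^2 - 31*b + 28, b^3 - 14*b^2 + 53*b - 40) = b - 1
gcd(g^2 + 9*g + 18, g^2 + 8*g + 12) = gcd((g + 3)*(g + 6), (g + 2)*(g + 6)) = g + 6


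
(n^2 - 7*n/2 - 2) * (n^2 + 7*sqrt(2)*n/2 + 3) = n^4 - 7*n^3/2 + 7*sqrt(2)*n^3/2 - 49*sqrt(2)*n^2/4 + n^2 - 21*n/2 - 7*sqrt(2)*n - 6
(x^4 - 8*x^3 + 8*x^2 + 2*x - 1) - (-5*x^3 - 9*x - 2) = x^4 - 3*x^3 + 8*x^2 + 11*x + 1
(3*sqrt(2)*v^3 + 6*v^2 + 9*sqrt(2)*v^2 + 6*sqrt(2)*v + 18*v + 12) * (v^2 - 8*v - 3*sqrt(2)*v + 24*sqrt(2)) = 3*sqrt(2)*v^5 - 15*sqrt(2)*v^4 - 12*v^4 - 84*sqrt(2)*v^3 + 60*v^3 + 42*sqrt(2)*v^2 + 264*v^2 + 192*v + 396*sqrt(2)*v + 288*sqrt(2)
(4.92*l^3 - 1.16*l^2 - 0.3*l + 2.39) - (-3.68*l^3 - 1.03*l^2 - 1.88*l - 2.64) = 8.6*l^3 - 0.13*l^2 + 1.58*l + 5.03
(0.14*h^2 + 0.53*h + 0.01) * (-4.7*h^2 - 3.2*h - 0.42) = -0.658*h^4 - 2.939*h^3 - 1.8018*h^2 - 0.2546*h - 0.0042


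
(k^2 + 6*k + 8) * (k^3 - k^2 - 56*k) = k^5 + 5*k^4 - 54*k^3 - 344*k^2 - 448*k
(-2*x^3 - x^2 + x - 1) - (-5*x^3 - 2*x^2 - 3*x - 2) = 3*x^3 + x^2 + 4*x + 1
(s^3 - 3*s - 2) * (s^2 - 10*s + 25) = s^5 - 10*s^4 + 22*s^3 + 28*s^2 - 55*s - 50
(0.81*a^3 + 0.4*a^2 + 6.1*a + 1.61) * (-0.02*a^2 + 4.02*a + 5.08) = -0.0162*a^5 + 3.2482*a^4 + 5.6008*a^3 + 26.5218*a^2 + 37.4602*a + 8.1788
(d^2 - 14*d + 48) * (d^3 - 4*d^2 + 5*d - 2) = d^5 - 18*d^4 + 109*d^3 - 264*d^2 + 268*d - 96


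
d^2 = d^2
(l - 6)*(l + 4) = l^2 - 2*l - 24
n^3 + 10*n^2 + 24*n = n*(n + 4)*(n + 6)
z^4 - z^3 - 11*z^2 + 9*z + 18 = (z - 3)*(z - 2)*(z + 1)*(z + 3)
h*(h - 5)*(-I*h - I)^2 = -h^4 + 3*h^3 + 9*h^2 + 5*h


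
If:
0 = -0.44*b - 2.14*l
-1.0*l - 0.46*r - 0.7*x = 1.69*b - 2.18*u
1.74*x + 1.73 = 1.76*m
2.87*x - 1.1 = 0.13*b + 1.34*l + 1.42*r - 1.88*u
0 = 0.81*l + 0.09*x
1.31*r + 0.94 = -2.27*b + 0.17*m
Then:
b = 0.05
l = -0.01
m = 1.08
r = -0.67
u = -0.07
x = 0.10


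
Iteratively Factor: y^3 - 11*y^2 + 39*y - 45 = (y - 3)*(y^2 - 8*y + 15) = (y - 3)^2*(y - 5)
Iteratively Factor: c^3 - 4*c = (c)*(c^2 - 4) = c*(c - 2)*(c + 2)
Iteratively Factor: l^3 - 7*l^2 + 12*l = (l - 4)*(l^2 - 3*l) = (l - 4)*(l - 3)*(l)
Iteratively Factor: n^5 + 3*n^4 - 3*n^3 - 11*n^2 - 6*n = (n + 1)*(n^4 + 2*n^3 - 5*n^2 - 6*n) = (n + 1)^2*(n^3 + n^2 - 6*n) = n*(n + 1)^2*(n^2 + n - 6) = n*(n - 2)*(n + 1)^2*(n + 3)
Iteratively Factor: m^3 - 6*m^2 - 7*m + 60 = (m + 3)*(m^2 - 9*m + 20) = (m - 4)*(m + 3)*(m - 5)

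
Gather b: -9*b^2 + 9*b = -9*b^2 + 9*b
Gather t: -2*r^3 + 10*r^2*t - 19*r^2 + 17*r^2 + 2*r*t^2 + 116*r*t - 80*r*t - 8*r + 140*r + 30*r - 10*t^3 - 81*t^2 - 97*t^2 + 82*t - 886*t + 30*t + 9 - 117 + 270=-2*r^3 - 2*r^2 + 162*r - 10*t^3 + t^2*(2*r - 178) + t*(10*r^2 + 36*r - 774) + 162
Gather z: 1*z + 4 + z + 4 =2*z + 8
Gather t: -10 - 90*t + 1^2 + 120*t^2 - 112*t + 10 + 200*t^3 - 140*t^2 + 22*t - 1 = 200*t^3 - 20*t^2 - 180*t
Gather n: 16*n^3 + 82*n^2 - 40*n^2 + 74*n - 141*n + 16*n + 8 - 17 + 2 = 16*n^3 + 42*n^2 - 51*n - 7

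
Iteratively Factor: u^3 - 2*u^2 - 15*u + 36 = (u - 3)*(u^2 + u - 12) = (u - 3)*(u + 4)*(u - 3)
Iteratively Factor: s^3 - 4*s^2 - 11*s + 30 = (s + 3)*(s^2 - 7*s + 10) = (s - 5)*(s + 3)*(s - 2)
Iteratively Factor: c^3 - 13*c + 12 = (c + 4)*(c^2 - 4*c + 3) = (c - 1)*(c + 4)*(c - 3)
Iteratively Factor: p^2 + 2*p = (p + 2)*(p)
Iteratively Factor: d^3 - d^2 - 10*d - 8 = (d + 2)*(d^2 - 3*d - 4) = (d - 4)*(d + 2)*(d + 1)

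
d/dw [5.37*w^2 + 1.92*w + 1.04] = 10.74*w + 1.92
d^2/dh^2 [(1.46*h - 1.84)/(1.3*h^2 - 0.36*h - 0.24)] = ((5.8352 - 11.388*h)*(-1.3*h^2 + 0.36*h + 0.24) - (1.46*h - 1.84)*(2.6*h - 0.36)*(5.2*h - 0.72))/(-1.3*h^2 + 0.36*h + 0.24)^3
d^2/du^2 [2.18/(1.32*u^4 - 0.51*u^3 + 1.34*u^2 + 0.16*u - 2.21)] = ((-34.5312*u^2 + 6.6708*u - 5.8424)*(1.32*u^4 - 0.51*u^3 + 1.34*u^2 + 0.16*u - 2.21) + 2.18*(5.28*u^3 - 1.53*u^2 + 2.68*u + 0.16)*(10.56*u^3 - 3.06*u^2 + 5.36*u + 0.32))/(1.32*u^4 - 0.51*u^3 + 1.34*u^2 + 0.16*u - 2.21)^3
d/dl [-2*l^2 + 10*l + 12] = 10 - 4*l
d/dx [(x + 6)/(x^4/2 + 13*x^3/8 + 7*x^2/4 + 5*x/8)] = 16*(-6*x^3 - 55*x^2 - 69*x - 15)/(x^2*(16*x^5 + 88*x^4 + 193*x^3 + 211*x^2 + 115*x + 25))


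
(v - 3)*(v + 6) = v^2 + 3*v - 18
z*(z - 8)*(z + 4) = z^3 - 4*z^2 - 32*z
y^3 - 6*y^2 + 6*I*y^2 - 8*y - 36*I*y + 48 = (y - 6)*(y + 2*I)*(y + 4*I)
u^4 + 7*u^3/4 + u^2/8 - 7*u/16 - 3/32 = (u - 1/2)*(u + 1/4)*(u + 1/2)*(u + 3/2)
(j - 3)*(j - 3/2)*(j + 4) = j^3 - j^2/2 - 27*j/2 + 18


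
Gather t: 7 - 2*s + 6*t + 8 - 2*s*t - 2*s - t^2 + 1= -4*s - t^2 + t*(6 - 2*s) + 16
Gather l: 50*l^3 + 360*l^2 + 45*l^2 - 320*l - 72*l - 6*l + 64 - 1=50*l^3 + 405*l^2 - 398*l + 63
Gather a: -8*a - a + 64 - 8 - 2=54 - 9*a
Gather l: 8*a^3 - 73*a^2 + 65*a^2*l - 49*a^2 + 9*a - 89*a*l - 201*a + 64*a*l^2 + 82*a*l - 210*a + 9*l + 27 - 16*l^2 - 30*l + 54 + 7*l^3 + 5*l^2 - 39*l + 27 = 8*a^3 - 122*a^2 - 402*a + 7*l^3 + l^2*(64*a - 11) + l*(65*a^2 - 7*a - 60) + 108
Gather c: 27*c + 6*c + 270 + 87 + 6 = 33*c + 363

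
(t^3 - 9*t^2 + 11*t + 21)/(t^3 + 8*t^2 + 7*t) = (t^2 - 10*t + 21)/(t*(t + 7))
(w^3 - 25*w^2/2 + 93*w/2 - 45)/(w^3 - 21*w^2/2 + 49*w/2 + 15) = (2*w - 3)/(2*w + 1)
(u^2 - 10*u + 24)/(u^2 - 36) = (u - 4)/(u + 6)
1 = 1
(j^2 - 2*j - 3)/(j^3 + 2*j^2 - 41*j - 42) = (j - 3)/(j^2 + j - 42)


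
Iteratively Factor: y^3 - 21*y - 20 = (y + 4)*(y^2 - 4*y - 5) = (y - 5)*(y + 4)*(y + 1)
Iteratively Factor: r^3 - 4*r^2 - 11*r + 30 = (r + 3)*(r^2 - 7*r + 10) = (r - 5)*(r + 3)*(r - 2)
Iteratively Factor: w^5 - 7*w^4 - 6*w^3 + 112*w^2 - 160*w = (w - 5)*(w^4 - 2*w^3 - 16*w^2 + 32*w) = w*(w - 5)*(w^3 - 2*w^2 - 16*w + 32) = w*(w - 5)*(w - 2)*(w^2 - 16) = w*(w - 5)*(w - 4)*(w - 2)*(w + 4)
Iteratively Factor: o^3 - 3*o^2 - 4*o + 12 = (o - 2)*(o^2 - o - 6) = (o - 2)*(o + 2)*(o - 3)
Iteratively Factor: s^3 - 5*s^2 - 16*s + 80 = (s - 5)*(s^2 - 16) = (s - 5)*(s - 4)*(s + 4)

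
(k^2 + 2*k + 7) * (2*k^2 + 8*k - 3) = 2*k^4 + 12*k^3 + 27*k^2 + 50*k - 21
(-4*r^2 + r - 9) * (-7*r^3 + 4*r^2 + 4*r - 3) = 28*r^5 - 23*r^4 + 51*r^3 - 20*r^2 - 39*r + 27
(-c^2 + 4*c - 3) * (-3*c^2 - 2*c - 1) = 3*c^4 - 10*c^3 + 2*c^2 + 2*c + 3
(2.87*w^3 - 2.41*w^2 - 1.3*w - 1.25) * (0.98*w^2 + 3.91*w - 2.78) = 2.8126*w^5 + 8.8599*w^4 - 18.6757*w^3 + 0.391799999999999*w^2 - 1.2735*w + 3.475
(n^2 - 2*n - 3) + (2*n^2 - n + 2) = 3*n^2 - 3*n - 1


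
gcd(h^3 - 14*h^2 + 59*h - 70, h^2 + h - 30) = h - 5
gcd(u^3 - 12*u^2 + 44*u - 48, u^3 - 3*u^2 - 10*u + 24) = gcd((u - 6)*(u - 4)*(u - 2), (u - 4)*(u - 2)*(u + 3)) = u^2 - 6*u + 8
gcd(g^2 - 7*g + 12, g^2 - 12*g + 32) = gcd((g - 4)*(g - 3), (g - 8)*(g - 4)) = g - 4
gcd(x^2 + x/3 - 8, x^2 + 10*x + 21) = x + 3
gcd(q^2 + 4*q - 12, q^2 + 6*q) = q + 6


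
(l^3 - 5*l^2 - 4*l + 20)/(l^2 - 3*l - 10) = l - 2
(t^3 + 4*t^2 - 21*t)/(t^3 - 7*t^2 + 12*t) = (t + 7)/(t - 4)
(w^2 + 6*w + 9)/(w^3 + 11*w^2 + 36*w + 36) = (w + 3)/(w^2 + 8*w + 12)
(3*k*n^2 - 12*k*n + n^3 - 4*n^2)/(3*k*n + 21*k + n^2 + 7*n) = n*(n - 4)/(n + 7)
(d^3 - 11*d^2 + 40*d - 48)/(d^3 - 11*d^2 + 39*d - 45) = (d^2 - 8*d + 16)/(d^2 - 8*d + 15)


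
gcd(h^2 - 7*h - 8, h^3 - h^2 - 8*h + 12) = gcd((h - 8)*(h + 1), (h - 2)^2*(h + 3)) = 1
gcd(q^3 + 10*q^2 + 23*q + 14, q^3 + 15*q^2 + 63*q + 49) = q^2 + 8*q + 7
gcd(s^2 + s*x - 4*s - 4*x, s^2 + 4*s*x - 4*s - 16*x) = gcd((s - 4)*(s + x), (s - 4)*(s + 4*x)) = s - 4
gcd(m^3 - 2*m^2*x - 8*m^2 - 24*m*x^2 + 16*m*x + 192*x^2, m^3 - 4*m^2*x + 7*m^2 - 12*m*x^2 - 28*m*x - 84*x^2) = -m + 6*x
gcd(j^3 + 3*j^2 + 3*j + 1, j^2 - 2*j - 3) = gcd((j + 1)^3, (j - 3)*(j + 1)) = j + 1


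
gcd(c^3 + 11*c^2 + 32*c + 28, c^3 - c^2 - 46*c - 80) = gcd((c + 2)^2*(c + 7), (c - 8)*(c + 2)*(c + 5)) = c + 2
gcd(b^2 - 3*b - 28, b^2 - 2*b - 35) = b - 7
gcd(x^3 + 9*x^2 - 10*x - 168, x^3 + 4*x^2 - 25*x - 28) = x^2 + 3*x - 28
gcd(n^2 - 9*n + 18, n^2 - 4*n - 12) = n - 6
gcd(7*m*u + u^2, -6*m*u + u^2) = u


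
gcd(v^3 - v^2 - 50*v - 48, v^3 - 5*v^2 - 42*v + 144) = v^2 - 2*v - 48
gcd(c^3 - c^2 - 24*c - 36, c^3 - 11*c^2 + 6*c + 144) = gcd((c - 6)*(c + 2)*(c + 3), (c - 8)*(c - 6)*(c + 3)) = c^2 - 3*c - 18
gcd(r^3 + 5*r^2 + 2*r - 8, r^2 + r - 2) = r^2 + r - 2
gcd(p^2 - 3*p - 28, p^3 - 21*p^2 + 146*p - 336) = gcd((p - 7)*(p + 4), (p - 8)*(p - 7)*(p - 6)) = p - 7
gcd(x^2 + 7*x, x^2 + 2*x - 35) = x + 7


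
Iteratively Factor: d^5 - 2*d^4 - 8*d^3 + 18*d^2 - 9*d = (d - 1)*(d^4 - d^3 - 9*d^2 + 9*d) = (d - 3)*(d - 1)*(d^3 + 2*d^2 - 3*d) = (d - 3)*(d - 1)*(d + 3)*(d^2 - d) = d*(d - 3)*(d - 1)*(d + 3)*(d - 1)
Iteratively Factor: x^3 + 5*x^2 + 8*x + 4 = (x + 2)*(x^2 + 3*x + 2) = (x + 2)^2*(x + 1)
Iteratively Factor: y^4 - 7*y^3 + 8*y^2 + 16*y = (y)*(y^3 - 7*y^2 + 8*y + 16) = y*(y - 4)*(y^2 - 3*y - 4) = y*(y - 4)^2*(y + 1)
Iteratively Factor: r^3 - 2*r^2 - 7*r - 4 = (r + 1)*(r^2 - 3*r - 4) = (r - 4)*(r + 1)*(r + 1)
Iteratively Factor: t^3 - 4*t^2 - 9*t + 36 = (t - 3)*(t^2 - t - 12) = (t - 3)*(t + 3)*(t - 4)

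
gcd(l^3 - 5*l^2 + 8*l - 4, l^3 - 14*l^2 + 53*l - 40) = l - 1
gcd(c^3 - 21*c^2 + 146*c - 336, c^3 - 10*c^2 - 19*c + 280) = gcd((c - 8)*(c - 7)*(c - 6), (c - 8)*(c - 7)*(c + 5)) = c^2 - 15*c + 56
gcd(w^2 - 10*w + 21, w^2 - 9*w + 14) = w - 7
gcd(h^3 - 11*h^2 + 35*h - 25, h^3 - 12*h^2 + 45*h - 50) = h^2 - 10*h + 25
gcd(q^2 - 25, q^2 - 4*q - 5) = q - 5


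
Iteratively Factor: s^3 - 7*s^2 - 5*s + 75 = (s + 3)*(s^2 - 10*s + 25) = (s - 5)*(s + 3)*(s - 5)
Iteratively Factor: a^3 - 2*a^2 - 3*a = (a + 1)*(a^2 - 3*a) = (a - 3)*(a + 1)*(a)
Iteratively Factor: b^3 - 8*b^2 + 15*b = (b - 3)*(b^2 - 5*b) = b*(b - 3)*(b - 5)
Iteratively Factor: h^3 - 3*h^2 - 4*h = (h + 1)*(h^2 - 4*h) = h*(h + 1)*(h - 4)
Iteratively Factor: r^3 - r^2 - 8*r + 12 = (r + 3)*(r^2 - 4*r + 4) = (r - 2)*(r + 3)*(r - 2)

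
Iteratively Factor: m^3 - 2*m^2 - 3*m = (m - 3)*(m^2 + m) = (m - 3)*(m + 1)*(m)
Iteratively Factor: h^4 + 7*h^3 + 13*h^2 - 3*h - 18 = (h + 2)*(h^3 + 5*h^2 + 3*h - 9) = (h - 1)*(h + 2)*(h^2 + 6*h + 9) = (h - 1)*(h + 2)*(h + 3)*(h + 3)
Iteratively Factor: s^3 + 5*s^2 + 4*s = (s + 1)*(s^2 + 4*s) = s*(s + 1)*(s + 4)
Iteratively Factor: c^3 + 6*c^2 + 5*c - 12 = (c + 3)*(c^2 + 3*c - 4) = (c - 1)*(c + 3)*(c + 4)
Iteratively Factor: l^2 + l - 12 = (l - 3)*(l + 4)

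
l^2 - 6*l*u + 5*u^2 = (l - 5*u)*(l - u)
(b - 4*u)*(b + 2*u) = b^2 - 2*b*u - 8*u^2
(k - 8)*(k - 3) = k^2 - 11*k + 24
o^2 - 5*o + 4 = (o - 4)*(o - 1)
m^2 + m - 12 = (m - 3)*(m + 4)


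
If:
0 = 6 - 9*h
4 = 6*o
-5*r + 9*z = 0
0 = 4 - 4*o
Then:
No Solution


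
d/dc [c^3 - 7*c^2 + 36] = c*(3*c - 14)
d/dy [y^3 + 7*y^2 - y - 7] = 3*y^2 + 14*y - 1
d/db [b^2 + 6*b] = 2*b + 6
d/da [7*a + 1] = 7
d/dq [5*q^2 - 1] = 10*q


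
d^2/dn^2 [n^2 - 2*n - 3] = 2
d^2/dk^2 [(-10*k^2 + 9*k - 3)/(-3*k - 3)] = 44/(3*(k^3 + 3*k^2 + 3*k + 1))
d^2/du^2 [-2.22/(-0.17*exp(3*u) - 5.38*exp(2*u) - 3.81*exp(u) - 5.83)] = (2.22*(0.51*exp(2*u) + 10.76*exp(u) + 3.81)*(1.02*exp(2*u) + 21.52*exp(u) + 7.62)*exp(u) - (3.3966*exp(2*u) + 47.7744*exp(u) + 8.4582)*(0.17*exp(3*u) + 5.38*exp(2*u) + 3.81*exp(u) + 5.83))*exp(u)/(0.17*exp(3*u) + 5.38*exp(2*u) + 3.81*exp(u) + 5.83)^3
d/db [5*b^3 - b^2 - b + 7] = 15*b^2 - 2*b - 1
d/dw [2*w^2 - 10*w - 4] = 4*w - 10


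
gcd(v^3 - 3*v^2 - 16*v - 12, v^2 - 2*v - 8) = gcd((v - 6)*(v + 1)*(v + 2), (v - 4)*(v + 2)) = v + 2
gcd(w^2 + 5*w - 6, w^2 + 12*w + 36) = w + 6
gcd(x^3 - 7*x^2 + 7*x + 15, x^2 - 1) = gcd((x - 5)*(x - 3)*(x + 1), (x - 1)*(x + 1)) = x + 1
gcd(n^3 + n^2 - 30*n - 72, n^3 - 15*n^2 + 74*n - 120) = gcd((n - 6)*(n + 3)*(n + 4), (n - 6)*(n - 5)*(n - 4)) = n - 6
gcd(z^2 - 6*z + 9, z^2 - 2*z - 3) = z - 3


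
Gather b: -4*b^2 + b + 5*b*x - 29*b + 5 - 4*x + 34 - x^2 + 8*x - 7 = -4*b^2 + b*(5*x - 28) - x^2 + 4*x + 32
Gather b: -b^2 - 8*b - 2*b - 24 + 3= -b^2 - 10*b - 21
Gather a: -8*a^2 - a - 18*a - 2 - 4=-8*a^2 - 19*a - 6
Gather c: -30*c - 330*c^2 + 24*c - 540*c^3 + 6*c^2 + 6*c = -540*c^3 - 324*c^2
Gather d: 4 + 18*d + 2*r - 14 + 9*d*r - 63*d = d*(9*r - 45) + 2*r - 10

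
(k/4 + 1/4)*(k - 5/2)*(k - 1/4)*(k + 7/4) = k^4/4 - 83*k^2/64 - 99*k/128 + 35/128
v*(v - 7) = v^2 - 7*v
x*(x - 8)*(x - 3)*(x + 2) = x^4 - 9*x^3 + 2*x^2 + 48*x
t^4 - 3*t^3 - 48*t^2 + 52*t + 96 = (t - 8)*(t - 2)*(t + 1)*(t + 6)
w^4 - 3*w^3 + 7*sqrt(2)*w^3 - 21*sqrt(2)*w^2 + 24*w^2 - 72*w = w*(w - 3)*(w + 3*sqrt(2))*(w + 4*sqrt(2))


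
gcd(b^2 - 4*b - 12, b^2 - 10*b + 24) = b - 6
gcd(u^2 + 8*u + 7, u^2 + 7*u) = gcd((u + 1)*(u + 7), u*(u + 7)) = u + 7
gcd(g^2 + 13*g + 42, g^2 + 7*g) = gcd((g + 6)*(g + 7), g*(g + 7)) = g + 7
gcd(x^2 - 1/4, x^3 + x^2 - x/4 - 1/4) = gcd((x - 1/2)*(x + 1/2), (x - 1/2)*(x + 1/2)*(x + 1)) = x^2 - 1/4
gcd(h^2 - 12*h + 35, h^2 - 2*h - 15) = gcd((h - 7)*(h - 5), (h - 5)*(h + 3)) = h - 5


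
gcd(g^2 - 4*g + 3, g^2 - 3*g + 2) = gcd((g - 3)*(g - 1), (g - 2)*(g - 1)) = g - 1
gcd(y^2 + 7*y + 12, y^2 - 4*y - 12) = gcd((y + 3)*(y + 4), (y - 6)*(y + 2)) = 1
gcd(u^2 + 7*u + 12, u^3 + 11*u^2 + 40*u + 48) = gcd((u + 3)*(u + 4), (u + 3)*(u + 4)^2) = u^2 + 7*u + 12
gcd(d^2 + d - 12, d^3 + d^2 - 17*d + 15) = d - 3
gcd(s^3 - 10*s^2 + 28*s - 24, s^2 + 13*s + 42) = 1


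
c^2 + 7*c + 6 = (c + 1)*(c + 6)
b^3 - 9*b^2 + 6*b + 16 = (b - 8)*(b - 2)*(b + 1)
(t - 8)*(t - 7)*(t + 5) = t^3 - 10*t^2 - 19*t + 280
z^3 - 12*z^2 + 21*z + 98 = (z - 7)^2*(z + 2)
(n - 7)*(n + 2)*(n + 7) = n^3 + 2*n^2 - 49*n - 98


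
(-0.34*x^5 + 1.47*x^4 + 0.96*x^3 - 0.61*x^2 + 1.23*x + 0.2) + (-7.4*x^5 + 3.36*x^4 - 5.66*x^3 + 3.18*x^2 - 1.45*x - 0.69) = -7.74*x^5 + 4.83*x^4 - 4.7*x^3 + 2.57*x^2 - 0.22*x - 0.49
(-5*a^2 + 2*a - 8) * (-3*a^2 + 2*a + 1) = 15*a^4 - 16*a^3 + 23*a^2 - 14*a - 8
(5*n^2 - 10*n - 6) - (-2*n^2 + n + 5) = 7*n^2 - 11*n - 11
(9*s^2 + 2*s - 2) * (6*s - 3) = 54*s^3 - 15*s^2 - 18*s + 6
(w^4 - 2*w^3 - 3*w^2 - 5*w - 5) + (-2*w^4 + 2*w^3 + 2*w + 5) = -w^4 - 3*w^2 - 3*w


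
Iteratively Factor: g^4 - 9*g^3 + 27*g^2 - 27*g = (g)*(g^3 - 9*g^2 + 27*g - 27) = g*(g - 3)*(g^2 - 6*g + 9) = g*(g - 3)^2*(g - 3)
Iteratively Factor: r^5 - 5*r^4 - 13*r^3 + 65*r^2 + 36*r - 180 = (r + 3)*(r^4 - 8*r^3 + 11*r^2 + 32*r - 60) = (r - 5)*(r + 3)*(r^3 - 3*r^2 - 4*r + 12) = (r - 5)*(r - 2)*(r + 3)*(r^2 - r - 6) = (r - 5)*(r - 2)*(r + 2)*(r + 3)*(r - 3)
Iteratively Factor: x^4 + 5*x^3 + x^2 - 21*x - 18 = (x + 1)*(x^3 + 4*x^2 - 3*x - 18) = (x + 1)*(x + 3)*(x^2 + x - 6) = (x + 1)*(x + 3)^2*(x - 2)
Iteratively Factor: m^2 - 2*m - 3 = (m + 1)*(m - 3)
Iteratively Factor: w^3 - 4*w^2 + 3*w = (w - 1)*(w^2 - 3*w) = (w - 3)*(w - 1)*(w)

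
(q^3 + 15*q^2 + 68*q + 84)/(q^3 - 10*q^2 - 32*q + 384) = (q^2 + 9*q + 14)/(q^2 - 16*q + 64)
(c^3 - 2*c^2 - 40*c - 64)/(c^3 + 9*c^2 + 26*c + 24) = (c - 8)/(c + 3)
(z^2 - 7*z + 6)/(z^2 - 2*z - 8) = (-z^2 + 7*z - 6)/(-z^2 + 2*z + 8)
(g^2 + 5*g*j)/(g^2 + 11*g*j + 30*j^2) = g/(g + 6*j)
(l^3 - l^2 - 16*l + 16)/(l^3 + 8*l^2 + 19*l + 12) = (l^2 - 5*l + 4)/(l^2 + 4*l + 3)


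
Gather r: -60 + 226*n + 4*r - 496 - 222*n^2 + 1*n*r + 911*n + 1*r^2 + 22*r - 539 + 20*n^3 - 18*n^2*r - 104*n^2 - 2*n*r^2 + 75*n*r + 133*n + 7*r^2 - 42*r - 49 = 20*n^3 - 326*n^2 + 1270*n + r^2*(8 - 2*n) + r*(-18*n^2 + 76*n - 16) - 1144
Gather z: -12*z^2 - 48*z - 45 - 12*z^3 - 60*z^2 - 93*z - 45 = -12*z^3 - 72*z^2 - 141*z - 90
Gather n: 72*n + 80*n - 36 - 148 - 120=152*n - 304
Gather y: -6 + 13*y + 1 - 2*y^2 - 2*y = -2*y^2 + 11*y - 5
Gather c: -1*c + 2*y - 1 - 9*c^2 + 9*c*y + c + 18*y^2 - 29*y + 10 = -9*c^2 + 9*c*y + 18*y^2 - 27*y + 9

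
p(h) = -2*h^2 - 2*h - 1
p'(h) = -4*h - 2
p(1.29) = -6.91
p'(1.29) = -7.16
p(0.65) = -3.14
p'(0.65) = -4.60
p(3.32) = -29.68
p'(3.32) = -15.28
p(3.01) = -25.14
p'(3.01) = -14.04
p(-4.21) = -28.03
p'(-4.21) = 14.84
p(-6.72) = -77.88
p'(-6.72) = 24.88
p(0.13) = -1.29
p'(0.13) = -2.52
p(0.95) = -4.70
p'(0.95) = -5.80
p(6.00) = -85.00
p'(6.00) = -26.00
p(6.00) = -85.00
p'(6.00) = -26.00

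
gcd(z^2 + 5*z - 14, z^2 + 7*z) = z + 7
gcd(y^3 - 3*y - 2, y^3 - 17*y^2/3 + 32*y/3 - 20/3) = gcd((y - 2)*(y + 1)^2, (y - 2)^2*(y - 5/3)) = y - 2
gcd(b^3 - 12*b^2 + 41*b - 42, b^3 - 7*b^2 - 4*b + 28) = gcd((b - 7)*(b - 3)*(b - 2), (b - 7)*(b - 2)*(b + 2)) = b^2 - 9*b + 14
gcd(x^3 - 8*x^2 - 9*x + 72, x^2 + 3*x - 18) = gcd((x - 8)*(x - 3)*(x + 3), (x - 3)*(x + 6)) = x - 3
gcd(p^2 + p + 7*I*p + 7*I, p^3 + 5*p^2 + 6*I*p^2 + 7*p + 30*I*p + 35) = p + 7*I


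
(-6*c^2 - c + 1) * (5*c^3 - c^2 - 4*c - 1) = -30*c^5 + c^4 + 30*c^3 + 9*c^2 - 3*c - 1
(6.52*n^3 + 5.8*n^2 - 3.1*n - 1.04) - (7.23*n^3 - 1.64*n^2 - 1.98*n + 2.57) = -0.710000000000001*n^3 + 7.44*n^2 - 1.12*n - 3.61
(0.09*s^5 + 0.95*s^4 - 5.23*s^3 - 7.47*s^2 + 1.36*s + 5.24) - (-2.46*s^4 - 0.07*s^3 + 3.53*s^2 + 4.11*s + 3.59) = 0.09*s^5 + 3.41*s^4 - 5.16*s^3 - 11.0*s^2 - 2.75*s + 1.65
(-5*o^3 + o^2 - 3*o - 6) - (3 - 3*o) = -5*o^3 + o^2 - 9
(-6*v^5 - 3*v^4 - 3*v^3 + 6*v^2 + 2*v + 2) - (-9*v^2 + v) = -6*v^5 - 3*v^4 - 3*v^3 + 15*v^2 + v + 2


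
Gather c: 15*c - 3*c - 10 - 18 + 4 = 12*c - 24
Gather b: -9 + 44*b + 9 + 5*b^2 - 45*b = 5*b^2 - b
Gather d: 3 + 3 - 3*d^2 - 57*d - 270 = -3*d^2 - 57*d - 264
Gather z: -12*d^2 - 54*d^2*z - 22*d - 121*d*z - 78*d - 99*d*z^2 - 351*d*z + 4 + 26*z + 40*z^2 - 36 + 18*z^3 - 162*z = -12*d^2 - 100*d + 18*z^3 + z^2*(40 - 99*d) + z*(-54*d^2 - 472*d - 136) - 32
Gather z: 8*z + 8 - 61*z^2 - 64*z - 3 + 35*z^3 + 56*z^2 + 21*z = 35*z^3 - 5*z^2 - 35*z + 5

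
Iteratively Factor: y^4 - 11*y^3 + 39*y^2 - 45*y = (y)*(y^3 - 11*y^2 + 39*y - 45) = y*(y - 3)*(y^2 - 8*y + 15) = y*(y - 5)*(y - 3)*(y - 3)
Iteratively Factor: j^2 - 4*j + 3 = (j - 1)*(j - 3)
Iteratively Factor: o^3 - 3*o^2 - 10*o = (o)*(o^2 - 3*o - 10) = o*(o - 5)*(o + 2)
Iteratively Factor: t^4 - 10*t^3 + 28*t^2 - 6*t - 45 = (t + 1)*(t^3 - 11*t^2 + 39*t - 45) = (t - 5)*(t + 1)*(t^2 - 6*t + 9) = (t - 5)*(t - 3)*(t + 1)*(t - 3)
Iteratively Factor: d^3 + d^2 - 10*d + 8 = (d - 2)*(d^2 + 3*d - 4) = (d - 2)*(d - 1)*(d + 4)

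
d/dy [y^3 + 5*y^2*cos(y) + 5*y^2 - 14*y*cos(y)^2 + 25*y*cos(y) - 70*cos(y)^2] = -5*y^2*sin(y) + 3*y^2 - 25*y*sin(y) + 14*y*sin(2*y) + 10*y*cos(y) + 10*y + 70*sin(2*y) - 14*cos(y)^2 + 25*cos(y)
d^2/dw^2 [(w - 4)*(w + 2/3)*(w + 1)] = 6*w - 14/3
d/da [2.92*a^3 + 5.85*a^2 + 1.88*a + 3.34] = 8.76*a^2 + 11.7*a + 1.88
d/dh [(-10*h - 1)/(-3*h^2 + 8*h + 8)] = 6*(-5*h^2 - h - 12)/(9*h^4 - 48*h^3 + 16*h^2 + 128*h + 64)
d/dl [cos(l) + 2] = -sin(l)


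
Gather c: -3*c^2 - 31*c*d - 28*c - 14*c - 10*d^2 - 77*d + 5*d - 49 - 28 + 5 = -3*c^2 + c*(-31*d - 42) - 10*d^2 - 72*d - 72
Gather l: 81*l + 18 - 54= 81*l - 36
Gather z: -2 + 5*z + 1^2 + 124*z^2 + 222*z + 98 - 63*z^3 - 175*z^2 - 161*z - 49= -63*z^3 - 51*z^2 + 66*z + 48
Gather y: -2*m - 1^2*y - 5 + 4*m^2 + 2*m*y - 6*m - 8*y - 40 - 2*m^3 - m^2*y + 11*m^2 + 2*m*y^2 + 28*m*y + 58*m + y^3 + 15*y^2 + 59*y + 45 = -2*m^3 + 15*m^2 + 50*m + y^3 + y^2*(2*m + 15) + y*(-m^2 + 30*m + 50)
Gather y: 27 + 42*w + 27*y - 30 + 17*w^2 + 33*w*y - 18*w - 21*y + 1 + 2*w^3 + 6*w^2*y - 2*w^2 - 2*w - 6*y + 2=2*w^3 + 15*w^2 + 22*w + y*(6*w^2 + 33*w)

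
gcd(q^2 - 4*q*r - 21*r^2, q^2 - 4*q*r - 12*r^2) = 1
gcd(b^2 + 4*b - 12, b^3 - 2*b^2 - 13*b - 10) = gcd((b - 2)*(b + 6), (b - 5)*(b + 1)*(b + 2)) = 1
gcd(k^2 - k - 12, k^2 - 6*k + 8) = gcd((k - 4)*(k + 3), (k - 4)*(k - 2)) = k - 4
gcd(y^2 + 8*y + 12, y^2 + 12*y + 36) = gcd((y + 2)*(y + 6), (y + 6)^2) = y + 6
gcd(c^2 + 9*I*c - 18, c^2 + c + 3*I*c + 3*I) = c + 3*I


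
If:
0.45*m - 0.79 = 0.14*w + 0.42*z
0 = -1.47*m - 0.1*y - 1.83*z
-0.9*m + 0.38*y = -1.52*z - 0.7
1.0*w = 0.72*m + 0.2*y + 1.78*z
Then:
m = 0.85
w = -0.22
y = 3.75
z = -0.89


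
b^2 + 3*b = b*(b + 3)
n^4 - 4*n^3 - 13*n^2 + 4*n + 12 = (n - 6)*(n - 1)*(n + 1)*(n + 2)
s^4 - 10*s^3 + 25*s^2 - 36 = (s - 6)*(s - 3)*(s - 2)*(s + 1)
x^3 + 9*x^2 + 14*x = x*(x + 2)*(x + 7)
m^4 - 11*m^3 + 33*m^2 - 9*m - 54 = (m - 6)*(m - 3)^2*(m + 1)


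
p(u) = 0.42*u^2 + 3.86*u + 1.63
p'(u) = 0.84*u + 3.86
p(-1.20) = -2.40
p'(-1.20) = 2.85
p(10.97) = 94.52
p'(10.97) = 13.07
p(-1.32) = -2.73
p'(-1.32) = 2.75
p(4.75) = 29.44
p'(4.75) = 7.85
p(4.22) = 25.40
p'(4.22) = 7.40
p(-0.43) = 0.05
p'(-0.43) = 3.50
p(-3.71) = -6.91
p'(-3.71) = 0.74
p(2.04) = 11.25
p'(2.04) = 5.57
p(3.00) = 16.99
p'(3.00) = 6.38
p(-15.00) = 38.23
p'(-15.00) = -8.74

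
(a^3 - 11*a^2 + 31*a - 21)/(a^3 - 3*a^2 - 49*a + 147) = (a - 1)/(a + 7)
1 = 1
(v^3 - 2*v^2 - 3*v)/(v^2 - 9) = v*(v + 1)/(v + 3)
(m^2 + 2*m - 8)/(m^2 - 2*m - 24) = (m - 2)/(m - 6)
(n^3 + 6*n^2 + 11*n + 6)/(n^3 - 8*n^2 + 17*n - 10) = (n^3 + 6*n^2 + 11*n + 6)/(n^3 - 8*n^2 + 17*n - 10)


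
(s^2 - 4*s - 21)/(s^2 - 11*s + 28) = (s + 3)/(s - 4)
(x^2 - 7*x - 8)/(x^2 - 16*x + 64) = (x + 1)/(x - 8)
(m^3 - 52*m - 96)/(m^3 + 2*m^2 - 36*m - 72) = (m - 8)/(m - 6)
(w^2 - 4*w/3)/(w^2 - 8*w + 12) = w*(3*w - 4)/(3*(w^2 - 8*w + 12))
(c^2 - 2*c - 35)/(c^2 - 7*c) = (c + 5)/c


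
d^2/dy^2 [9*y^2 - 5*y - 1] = 18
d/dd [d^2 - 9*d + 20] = 2*d - 9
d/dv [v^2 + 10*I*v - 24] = 2*v + 10*I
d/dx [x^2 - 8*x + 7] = 2*x - 8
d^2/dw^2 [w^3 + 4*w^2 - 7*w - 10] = 6*w + 8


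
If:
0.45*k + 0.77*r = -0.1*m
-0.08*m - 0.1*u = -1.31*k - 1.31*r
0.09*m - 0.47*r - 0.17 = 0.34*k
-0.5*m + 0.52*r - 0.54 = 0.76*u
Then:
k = 0.25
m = 1.23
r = -0.31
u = -1.73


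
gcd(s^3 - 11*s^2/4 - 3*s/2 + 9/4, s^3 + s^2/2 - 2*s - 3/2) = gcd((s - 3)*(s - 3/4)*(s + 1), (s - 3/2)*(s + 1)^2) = s + 1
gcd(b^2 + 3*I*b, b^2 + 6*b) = b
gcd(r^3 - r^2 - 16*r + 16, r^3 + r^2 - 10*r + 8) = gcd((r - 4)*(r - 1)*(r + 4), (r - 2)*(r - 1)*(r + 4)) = r^2 + 3*r - 4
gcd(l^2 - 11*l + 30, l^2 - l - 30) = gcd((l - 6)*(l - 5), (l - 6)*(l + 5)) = l - 6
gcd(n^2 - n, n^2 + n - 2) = n - 1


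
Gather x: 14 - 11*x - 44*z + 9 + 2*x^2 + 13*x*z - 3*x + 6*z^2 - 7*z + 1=2*x^2 + x*(13*z - 14) + 6*z^2 - 51*z + 24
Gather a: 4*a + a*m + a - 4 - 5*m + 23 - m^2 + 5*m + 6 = a*(m + 5) - m^2 + 25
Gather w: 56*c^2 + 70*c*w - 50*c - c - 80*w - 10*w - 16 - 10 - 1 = 56*c^2 - 51*c + w*(70*c - 90) - 27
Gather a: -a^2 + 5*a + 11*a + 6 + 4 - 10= -a^2 + 16*a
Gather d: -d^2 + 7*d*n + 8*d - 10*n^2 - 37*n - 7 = -d^2 + d*(7*n + 8) - 10*n^2 - 37*n - 7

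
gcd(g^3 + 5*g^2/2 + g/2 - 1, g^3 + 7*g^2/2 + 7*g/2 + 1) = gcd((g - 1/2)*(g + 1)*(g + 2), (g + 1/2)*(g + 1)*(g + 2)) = g^2 + 3*g + 2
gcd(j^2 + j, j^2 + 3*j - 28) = 1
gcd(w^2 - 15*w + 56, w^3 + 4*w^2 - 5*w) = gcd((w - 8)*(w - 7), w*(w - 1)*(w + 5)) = 1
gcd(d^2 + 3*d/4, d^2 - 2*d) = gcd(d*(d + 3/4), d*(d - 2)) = d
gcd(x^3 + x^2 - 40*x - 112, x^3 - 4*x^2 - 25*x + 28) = x^2 - 3*x - 28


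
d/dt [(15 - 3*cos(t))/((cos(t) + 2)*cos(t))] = 3*(-sin(t) + 10*sin(t)/cos(t)^2 + 10*tan(t))/(cos(t) + 2)^2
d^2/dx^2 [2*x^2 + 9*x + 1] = 4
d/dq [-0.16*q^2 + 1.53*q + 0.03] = 1.53 - 0.32*q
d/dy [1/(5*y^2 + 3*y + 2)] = (-10*y - 3)/(5*y^2 + 3*y + 2)^2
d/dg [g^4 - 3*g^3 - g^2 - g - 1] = 4*g^3 - 9*g^2 - 2*g - 1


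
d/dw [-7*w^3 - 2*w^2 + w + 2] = -21*w^2 - 4*w + 1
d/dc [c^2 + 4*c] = 2*c + 4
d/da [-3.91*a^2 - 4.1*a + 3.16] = -7.82*a - 4.1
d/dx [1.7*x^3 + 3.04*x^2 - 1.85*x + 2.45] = 5.1*x^2 + 6.08*x - 1.85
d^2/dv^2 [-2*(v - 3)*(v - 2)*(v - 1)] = 24 - 12*v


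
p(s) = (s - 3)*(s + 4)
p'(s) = 2*s + 1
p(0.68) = -10.86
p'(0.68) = 2.36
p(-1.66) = -10.90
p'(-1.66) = -2.32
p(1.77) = -7.10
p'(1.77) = 4.54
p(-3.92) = -0.55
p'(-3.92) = -6.84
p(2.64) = -2.39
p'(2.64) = 6.28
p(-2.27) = -9.12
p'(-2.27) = -3.54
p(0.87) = -10.37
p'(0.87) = 2.74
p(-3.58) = -2.76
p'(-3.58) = -6.16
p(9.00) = 78.00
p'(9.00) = 19.00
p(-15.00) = 198.00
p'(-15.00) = -29.00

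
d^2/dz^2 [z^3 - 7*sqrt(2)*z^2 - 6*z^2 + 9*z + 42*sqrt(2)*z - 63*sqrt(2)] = 6*z - 14*sqrt(2) - 12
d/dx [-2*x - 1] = -2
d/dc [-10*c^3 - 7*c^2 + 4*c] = -30*c^2 - 14*c + 4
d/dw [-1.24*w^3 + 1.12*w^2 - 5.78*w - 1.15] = -3.72*w^2 + 2.24*w - 5.78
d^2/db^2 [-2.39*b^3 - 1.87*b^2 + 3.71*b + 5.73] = -14.34*b - 3.74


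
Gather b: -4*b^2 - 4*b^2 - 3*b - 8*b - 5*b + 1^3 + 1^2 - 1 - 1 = -8*b^2 - 16*b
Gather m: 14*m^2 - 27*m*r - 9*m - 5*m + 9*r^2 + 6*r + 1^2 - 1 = 14*m^2 + m*(-27*r - 14) + 9*r^2 + 6*r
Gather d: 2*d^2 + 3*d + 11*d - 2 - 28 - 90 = 2*d^2 + 14*d - 120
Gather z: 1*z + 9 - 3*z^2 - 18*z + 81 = -3*z^2 - 17*z + 90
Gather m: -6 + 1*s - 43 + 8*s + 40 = 9*s - 9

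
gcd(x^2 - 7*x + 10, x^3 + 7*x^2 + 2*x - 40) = x - 2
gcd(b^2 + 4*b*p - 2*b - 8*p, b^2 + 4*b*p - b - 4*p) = b + 4*p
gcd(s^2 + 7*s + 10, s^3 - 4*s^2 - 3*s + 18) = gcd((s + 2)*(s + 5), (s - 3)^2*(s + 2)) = s + 2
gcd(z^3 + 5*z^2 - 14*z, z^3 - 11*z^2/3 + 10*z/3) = z^2 - 2*z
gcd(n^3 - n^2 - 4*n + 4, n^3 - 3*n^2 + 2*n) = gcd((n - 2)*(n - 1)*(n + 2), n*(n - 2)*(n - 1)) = n^2 - 3*n + 2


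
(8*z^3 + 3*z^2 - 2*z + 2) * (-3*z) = -24*z^4 - 9*z^3 + 6*z^2 - 6*z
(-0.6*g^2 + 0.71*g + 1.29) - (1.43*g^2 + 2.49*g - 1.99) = -2.03*g^2 - 1.78*g + 3.28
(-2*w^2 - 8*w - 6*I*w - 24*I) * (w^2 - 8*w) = -2*w^4 + 8*w^3 - 6*I*w^3 + 64*w^2 + 24*I*w^2 + 192*I*w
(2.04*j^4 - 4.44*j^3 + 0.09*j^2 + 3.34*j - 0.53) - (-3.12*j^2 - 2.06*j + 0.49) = 2.04*j^4 - 4.44*j^3 + 3.21*j^2 + 5.4*j - 1.02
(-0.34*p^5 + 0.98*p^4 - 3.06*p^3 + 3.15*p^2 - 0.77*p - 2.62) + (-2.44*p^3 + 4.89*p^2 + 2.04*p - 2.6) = -0.34*p^5 + 0.98*p^4 - 5.5*p^3 + 8.04*p^2 + 1.27*p - 5.22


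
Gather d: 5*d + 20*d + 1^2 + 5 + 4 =25*d + 10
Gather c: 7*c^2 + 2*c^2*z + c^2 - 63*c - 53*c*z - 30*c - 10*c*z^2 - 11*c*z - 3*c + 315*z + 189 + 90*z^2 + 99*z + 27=c^2*(2*z + 8) + c*(-10*z^2 - 64*z - 96) + 90*z^2 + 414*z + 216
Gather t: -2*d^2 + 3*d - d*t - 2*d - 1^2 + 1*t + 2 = -2*d^2 + d + t*(1 - d) + 1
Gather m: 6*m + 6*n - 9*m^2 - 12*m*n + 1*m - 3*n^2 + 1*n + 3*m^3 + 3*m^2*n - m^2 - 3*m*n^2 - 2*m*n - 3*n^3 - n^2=3*m^3 + m^2*(3*n - 10) + m*(-3*n^2 - 14*n + 7) - 3*n^3 - 4*n^2 + 7*n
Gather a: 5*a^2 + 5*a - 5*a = 5*a^2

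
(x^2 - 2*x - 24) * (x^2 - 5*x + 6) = x^4 - 7*x^3 - 8*x^2 + 108*x - 144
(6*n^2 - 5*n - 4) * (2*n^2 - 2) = 12*n^4 - 10*n^3 - 20*n^2 + 10*n + 8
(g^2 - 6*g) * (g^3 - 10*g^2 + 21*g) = g^5 - 16*g^4 + 81*g^3 - 126*g^2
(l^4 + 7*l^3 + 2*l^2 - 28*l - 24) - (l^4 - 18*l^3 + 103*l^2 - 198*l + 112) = 25*l^3 - 101*l^2 + 170*l - 136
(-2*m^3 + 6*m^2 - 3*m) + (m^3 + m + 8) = -m^3 + 6*m^2 - 2*m + 8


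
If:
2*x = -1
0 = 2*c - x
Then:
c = -1/4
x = -1/2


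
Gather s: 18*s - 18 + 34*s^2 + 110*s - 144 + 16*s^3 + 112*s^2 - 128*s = 16*s^3 + 146*s^2 - 162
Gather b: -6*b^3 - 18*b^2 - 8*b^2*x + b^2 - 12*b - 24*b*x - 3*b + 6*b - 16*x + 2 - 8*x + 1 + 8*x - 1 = -6*b^3 + b^2*(-8*x - 17) + b*(-24*x - 9) - 16*x + 2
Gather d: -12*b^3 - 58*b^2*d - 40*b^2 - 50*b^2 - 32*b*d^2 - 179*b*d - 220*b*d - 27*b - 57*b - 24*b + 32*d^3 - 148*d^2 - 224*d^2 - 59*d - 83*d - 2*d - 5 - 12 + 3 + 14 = -12*b^3 - 90*b^2 - 108*b + 32*d^3 + d^2*(-32*b - 372) + d*(-58*b^2 - 399*b - 144)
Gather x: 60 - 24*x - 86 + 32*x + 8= 8*x - 18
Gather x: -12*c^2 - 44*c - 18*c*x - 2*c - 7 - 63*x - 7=-12*c^2 - 46*c + x*(-18*c - 63) - 14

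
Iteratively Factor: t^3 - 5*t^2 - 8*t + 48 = (t - 4)*(t^2 - t - 12) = (t - 4)*(t + 3)*(t - 4)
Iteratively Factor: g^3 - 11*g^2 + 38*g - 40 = (g - 2)*(g^2 - 9*g + 20) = (g - 5)*(g - 2)*(g - 4)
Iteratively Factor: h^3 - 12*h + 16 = (h + 4)*(h^2 - 4*h + 4) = (h - 2)*(h + 4)*(h - 2)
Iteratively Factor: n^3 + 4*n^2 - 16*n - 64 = (n - 4)*(n^2 + 8*n + 16) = (n - 4)*(n + 4)*(n + 4)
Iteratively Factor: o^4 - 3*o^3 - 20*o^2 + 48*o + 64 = (o + 1)*(o^3 - 4*o^2 - 16*o + 64) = (o + 1)*(o + 4)*(o^2 - 8*o + 16) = (o - 4)*(o + 1)*(o + 4)*(o - 4)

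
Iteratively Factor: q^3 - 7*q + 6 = (q + 3)*(q^2 - 3*q + 2) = (q - 2)*(q + 3)*(q - 1)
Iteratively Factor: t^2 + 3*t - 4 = (t - 1)*(t + 4)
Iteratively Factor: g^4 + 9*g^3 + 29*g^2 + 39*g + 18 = (g + 3)*(g^3 + 6*g^2 + 11*g + 6) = (g + 2)*(g + 3)*(g^2 + 4*g + 3) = (g + 1)*(g + 2)*(g + 3)*(g + 3)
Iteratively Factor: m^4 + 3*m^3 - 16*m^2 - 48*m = (m)*(m^3 + 3*m^2 - 16*m - 48) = m*(m + 3)*(m^2 - 16) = m*(m - 4)*(m + 3)*(m + 4)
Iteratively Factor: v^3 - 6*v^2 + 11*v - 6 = (v - 2)*(v^2 - 4*v + 3) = (v - 2)*(v - 1)*(v - 3)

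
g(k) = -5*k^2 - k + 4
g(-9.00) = -392.00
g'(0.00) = -1.00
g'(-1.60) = 15.00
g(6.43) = -209.15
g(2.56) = -31.33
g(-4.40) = -88.40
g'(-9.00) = 89.00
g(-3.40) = -50.40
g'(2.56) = -26.60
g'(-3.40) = 33.00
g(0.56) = 1.87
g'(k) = -10*k - 1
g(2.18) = -21.94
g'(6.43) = -65.30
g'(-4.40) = 43.00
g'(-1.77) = 16.70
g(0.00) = 4.00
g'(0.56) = -6.60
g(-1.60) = -7.20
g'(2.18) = -22.80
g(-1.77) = -9.89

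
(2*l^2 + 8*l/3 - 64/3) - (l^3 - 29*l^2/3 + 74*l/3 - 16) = -l^3 + 35*l^2/3 - 22*l - 16/3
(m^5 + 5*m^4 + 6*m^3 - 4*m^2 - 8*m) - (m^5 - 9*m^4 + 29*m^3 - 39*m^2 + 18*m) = 14*m^4 - 23*m^3 + 35*m^2 - 26*m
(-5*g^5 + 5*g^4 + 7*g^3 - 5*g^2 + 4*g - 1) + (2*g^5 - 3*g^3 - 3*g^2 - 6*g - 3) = -3*g^5 + 5*g^4 + 4*g^3 - 8*g^2 - 2*g - 4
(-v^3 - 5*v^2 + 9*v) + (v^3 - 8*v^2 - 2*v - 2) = -13*v^2 + 7*v - 2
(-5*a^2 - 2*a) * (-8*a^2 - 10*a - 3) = 40*a^4 + 66*a^3 + 35*a^2 + 6*a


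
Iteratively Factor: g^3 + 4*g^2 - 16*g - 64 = (g - 4)*(g^2 + 8*g + 16) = (g - 4)*(g + 4)*(g + 4)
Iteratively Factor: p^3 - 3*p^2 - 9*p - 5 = (p + 1)*(p^2 - 4*p - 5) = (p - 5)*(p + 1)*(p + 1)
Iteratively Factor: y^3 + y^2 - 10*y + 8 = (y - 2)*(y^2 + 3*y - 4) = (y - 2)*(y - 1)*(y + 4)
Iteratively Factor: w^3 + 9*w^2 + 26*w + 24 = (w + 3)*(w^2 + 6*w + 8) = (w + 2)*(w + 3)*(w + 4)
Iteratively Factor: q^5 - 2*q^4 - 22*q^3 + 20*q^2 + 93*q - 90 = (q - 5)*(q^4 + 3*q^3 - 7*q^2 - 15*q + 18) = (q - 5)*(q + 3)*(q^3 - 7*q + 6) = (q - 5)*(q - 1)*(q + 3)*(q^2 + q - 6) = (q - 5)*(q - 2)*(q - 1)*(q + 3)*(q + 3)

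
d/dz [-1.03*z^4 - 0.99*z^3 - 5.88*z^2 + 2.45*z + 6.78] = -4.12*z^3 - 2.97*z^2 - 11.76*z + 2.45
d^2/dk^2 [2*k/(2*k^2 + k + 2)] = 4*(k*(4*k + 1)^2 - (6*k + 1)*(2*k^2 + k + 2))/(2*k^2 + k + 2)^3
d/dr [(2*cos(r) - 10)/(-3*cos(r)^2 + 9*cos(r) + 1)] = 2*(-3*cos(r)^2 + 30*cos(r) - 46)*sin(r)/(3*sin(r)^2 + 9*cos(r) - 2)^2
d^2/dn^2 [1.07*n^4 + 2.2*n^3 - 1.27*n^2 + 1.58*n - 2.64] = 12.84*n^2 + 13.2*n - 2.54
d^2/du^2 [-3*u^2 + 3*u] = -6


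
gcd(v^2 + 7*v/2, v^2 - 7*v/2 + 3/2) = 1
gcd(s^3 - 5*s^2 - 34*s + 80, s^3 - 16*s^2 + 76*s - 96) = s^2 - 10*s + 16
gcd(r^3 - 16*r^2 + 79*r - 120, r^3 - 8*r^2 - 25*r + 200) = r^2 - 13*r + 40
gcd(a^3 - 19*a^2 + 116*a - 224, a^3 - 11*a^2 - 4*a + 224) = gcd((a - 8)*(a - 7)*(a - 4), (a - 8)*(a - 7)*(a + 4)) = a^2 - 15*a + 56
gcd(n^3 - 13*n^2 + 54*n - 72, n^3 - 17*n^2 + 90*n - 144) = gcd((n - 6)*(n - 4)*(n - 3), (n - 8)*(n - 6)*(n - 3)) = n^2 - 9*n + 18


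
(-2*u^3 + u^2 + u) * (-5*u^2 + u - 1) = 10*u^5 - 7*u^4 - 2*u^3 - u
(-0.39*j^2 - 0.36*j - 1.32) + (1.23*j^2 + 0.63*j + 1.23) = 0.84*j^2 + 0.27*j - 0.0900000000000001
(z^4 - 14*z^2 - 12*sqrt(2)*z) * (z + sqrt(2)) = z^5 + sqrt(2)*z^4 - 14*z^3 - 26*sqrt(2)*z^2 - 24*z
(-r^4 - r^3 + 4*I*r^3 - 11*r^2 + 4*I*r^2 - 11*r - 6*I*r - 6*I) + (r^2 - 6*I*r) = -r^4 - r^3 + 4*I*r^3 - 10*r^2 + 4*I*r^2 - 11*r - 12*I*r - 6*I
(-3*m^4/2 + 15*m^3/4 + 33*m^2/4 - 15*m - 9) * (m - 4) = -3*m^5/2 + 39*m^4/4 - 27*m^3/4 - 48*m^2 + 51*m + 36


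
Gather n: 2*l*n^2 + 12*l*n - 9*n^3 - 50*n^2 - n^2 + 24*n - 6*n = -9*n^3 + n^2*(2*l - 51) + n*(12*l + 18)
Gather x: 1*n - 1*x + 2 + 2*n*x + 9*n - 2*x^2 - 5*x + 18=10*n - 2*x^2 + x*(2*n - 6) + 20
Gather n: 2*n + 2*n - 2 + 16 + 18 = 4*n + 32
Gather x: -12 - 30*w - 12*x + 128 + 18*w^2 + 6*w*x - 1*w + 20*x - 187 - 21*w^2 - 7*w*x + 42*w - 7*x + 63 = -3*w^2 + 11*w + x*(1 - w) - 8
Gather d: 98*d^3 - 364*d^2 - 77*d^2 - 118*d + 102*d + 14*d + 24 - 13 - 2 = 98*d^3 - 441*d^2 - 2*d + 9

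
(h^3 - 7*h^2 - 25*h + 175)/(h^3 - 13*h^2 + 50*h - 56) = (h^2 - 25)/(h^2 - 6*h + 8)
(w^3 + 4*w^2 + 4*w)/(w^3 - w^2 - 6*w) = (w + 2)/(w - 3)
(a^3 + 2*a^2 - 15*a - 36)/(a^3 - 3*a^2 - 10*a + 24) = (a + 3)/(a - 2)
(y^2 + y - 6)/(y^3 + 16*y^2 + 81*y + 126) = (y - 2)/(y^2 + 13*y + 42)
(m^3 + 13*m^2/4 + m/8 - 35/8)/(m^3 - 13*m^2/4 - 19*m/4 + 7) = (m + 5/2)/(m - 4)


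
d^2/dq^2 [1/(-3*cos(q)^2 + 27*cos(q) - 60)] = (4*sin(q)^4/3 - sin(q)^2 + 285*cos(q)/4 - 9*cos(3*q)/4 - 41)/((cos(q) - 5)^3*(cos(q) - 4)^3)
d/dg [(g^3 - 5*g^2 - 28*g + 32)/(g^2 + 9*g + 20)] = (g^2 + 10*g - 53)/(g^2 + 10*g + 25)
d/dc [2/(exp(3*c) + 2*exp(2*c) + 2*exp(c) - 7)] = (-6*exp(2*c) - 8*exp(c) - 4)*exp(c)/(exp(3*c) + 2*exp(2*c) + 2*exp(c) - 7)^2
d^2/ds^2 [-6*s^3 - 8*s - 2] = -36*s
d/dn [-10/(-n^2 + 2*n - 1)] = 20*(1 - n)/(n^2 - 2*n + 1)^2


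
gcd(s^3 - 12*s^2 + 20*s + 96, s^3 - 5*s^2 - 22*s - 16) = s^2 - 6*s - 16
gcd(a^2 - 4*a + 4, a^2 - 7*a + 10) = a - 2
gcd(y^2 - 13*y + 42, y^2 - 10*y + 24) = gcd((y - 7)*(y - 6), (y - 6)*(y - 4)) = y - 6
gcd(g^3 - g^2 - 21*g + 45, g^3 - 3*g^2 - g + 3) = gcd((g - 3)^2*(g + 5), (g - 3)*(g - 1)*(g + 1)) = g - 3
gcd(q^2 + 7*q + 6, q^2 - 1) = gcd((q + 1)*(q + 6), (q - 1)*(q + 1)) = q + 1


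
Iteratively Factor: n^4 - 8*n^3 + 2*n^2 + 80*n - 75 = (n - 5)*(n^3 - 3*n^2 - 13*n + 15) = (n - 5)^2*(n^2 + 2*n - 3) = (n - 5)^2*(n + 3)*(n - 1)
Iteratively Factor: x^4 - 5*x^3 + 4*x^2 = (x)*(x^3 - 5*x^2 + 4*x) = x*(x - 4)*(x^2 - x) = x^2*(x - 4)*(x - 1)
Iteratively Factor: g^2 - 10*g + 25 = (g - 5)*(g - 5)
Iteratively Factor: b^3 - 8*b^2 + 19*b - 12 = (b - 3)*(b^2 - 5*b + 4) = (b - 3)*(b - 1)*(b - 4)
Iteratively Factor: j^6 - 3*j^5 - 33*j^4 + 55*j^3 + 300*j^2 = (j - 5)*(j^5 + 2*j^4 - 23*j^3 - 60*j^2) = j*(j - 5)*(j^4 + 2*j^3 - 23*j^2 - 60*j) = j*(j - 5)^2*(j^3 + 7*j^2 + 12*j) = j*(j - 5)^2*(j + 4)*(j^2 + 3*j) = j*(j - 5)^2*(j + 3)*(j + 4)*(j)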